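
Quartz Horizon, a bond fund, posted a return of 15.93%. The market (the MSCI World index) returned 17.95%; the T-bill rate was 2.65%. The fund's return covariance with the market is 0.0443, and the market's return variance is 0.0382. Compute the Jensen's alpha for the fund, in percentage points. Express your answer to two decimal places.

-4.46

β = Cov / Var = 0.0443 / 0.0382 = 1.1597
E[R] = Rf + β(Rm − Rf) = 2.65% + 1.1597 × (17.95% − 2.65%) = 20.3934%
α = Rp − E[R] = 15.93% − 20.3934% = -4.4634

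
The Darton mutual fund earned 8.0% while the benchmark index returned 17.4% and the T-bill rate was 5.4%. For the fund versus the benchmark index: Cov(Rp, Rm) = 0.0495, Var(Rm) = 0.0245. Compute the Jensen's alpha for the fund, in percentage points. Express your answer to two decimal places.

-21.64

β = Cov / Var = 0.0495 / 0.0245 = 2.0204
E[R] = Rf + β(Rm − Rf) = 5.4% + 2.0204 × (17.4% − 5.4%) = 29.6448%
α = Rp − E[R] = 8.0% − 29.6448% = -21.6448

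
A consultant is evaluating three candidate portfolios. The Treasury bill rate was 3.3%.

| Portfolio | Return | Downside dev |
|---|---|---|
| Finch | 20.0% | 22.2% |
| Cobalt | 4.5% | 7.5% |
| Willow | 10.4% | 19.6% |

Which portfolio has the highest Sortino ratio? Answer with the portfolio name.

Finch

Finch: Sortino ratio = (20.0% − 3.3%) / 22.2% = 0.752
Cobalt: Sortino ratio = (4.5% − 3.3%) / 7.5% = 0.160
Willow: Sortino ratio = (10.4% − 3.3%) / 19.6% = 0.362
Highest: Finch (0.752).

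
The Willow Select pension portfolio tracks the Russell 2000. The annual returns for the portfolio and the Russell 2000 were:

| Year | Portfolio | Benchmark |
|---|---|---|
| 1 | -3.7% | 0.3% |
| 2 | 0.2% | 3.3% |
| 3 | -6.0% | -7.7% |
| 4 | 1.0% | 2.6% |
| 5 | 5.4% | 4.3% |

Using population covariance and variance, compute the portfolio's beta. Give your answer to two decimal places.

r̄p = -0.6200%,  r̄m = 0.5600%
Cov = Σ(rp − r̄p)(rm − r̄m) / 5 = 14.6612
Var(rm) = Σ(rm − r̄m)² / 5 = 18.7904
β = Cov / Var = 14.6612 / 18.7904 = 0.7802

0.78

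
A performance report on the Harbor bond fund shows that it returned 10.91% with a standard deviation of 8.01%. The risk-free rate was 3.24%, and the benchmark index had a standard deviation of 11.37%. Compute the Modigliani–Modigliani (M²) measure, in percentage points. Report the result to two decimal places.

14.13

Sharpe = (Rp − Rf) / σp = (10.91% − 3.24%) / 8.01% = 0.9576
M² = Rf + Sharpe × σm = 3.24% + 0.9576 × 11.37% = 14.1279%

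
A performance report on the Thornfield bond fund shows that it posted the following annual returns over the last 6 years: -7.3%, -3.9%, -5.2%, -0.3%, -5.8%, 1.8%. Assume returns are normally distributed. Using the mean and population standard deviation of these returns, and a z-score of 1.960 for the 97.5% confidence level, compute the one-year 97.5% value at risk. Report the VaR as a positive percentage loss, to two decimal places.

9.70

μ = (-7.3 − 3.9 − 5.2 − 0.3 − 5.8 + 1.8) / 6 = -20.70 / 6 = -3.4500%
Population std dev = √[61.0950 / 6] = 3.1910%
VaR = −(μ − z·σ) = −(-3.4500 − 1.960 × 3.1910) = −(-9.7044) = 9.7044%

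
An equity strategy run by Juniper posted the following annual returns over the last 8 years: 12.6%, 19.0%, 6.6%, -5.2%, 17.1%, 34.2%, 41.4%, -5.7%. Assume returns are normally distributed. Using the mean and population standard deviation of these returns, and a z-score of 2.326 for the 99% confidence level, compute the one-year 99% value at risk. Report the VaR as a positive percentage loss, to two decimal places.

r̄ = (12.6 + 19 + 6.6 − 5.2 + 17.1 + 34.2 + 41.4 − 5.7) / 8 = 15.0000%
Population std dev = √[1998.8600 / 8] = 15.8069%
VaR = −(r̄ − z·σ) = −(15.0000 − 2.326 × 15.8069) = −(-21.7668) = 21.7668%

21.77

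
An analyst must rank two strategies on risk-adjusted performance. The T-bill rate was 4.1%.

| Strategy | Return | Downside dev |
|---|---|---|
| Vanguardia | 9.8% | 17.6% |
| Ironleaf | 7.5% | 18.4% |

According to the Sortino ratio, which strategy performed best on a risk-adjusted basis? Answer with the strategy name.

Vanguardia: Sortino ratio = (9.8% − 4.1%) / 17.6% = 0.324
Ironleaf: Sortino ratio = (7.5% − 4.1%) / 18.4% = 0.185
Highest: Vanguardia (0.324).

Vanguardia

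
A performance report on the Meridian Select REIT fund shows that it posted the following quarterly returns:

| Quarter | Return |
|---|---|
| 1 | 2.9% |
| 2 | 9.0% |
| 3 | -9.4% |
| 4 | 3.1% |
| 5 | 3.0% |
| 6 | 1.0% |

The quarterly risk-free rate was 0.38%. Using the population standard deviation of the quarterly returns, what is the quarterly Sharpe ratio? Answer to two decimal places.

μ = (2.9 + 9 − 9.4 + 3.1 + 3 + 1) / 6 = 1.6000%
Σ(r − μ)² = (2.9 − 1.6000)² + (9 − 1.6000)² + (-9.4 − 1.6000)² + … = 182.0200
population σ = √(182.0200 / 6) = √30.3367 = 5.5079%
Sharpe = (μ − rf) / σ = (1.6000 − 0.38) / 5.5079 = 1.2200 / 5.5079 = 0.2215

0.22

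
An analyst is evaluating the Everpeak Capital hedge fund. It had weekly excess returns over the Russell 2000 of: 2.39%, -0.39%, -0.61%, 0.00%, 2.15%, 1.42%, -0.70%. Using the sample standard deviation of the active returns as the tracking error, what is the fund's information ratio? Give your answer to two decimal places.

Mean return r̄ = 4.260 / 7 = 0.6086%
Σ(r − r̄)² = 10.7727; sample σ = √(10.7727/6) = 1.3399%
IR = r̄ / tracking error = 0.6086 / 1.3399 = 0.4542

0.45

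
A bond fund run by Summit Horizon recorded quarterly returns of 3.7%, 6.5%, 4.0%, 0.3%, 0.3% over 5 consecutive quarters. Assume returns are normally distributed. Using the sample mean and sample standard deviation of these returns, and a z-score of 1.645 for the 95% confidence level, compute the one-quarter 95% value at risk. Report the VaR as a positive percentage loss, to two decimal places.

r̄ = (3.7 + 6.5 + 4 + 0.3 + 0.3) / 5 = 2.9600%
Sample std dev = √[28.3120 / 4] = 2.6605%
VaR = −(r̄ − z·σ) = −(2.9600 − 1.645 × 2.6605) = −(-1.4165) = 1.4165%

1.42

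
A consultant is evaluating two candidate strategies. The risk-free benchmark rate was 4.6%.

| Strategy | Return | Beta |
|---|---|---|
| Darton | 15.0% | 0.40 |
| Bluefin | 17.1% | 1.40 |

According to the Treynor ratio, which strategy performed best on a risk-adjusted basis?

Darton: Treynor = (15.0% − 4.6%) / 0.40 = 26.000
Bluefin: Treynor = (17.1% − 4.6%) / 1.40 = 8.929
Highest: Darton (26.000).

Darton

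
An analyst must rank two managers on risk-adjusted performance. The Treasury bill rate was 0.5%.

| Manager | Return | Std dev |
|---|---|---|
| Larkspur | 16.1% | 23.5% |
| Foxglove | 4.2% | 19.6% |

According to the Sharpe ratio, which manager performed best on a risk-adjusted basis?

Larkspur: Sharpe ratio = (16.1% − 0.5%) / 23.5% = 0.664
Foxglove: Sharpe ratio = (4.2% − 0.5%) / 19.6% = 0.189
Highest: Larkspur (0.664).

Larkspur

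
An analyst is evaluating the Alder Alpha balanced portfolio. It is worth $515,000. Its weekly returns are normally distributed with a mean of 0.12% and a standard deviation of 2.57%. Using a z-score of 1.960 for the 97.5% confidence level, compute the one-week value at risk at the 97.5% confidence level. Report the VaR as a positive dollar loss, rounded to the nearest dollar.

Return at the 97.5% tail: μ − z·σ = 0.12% − 1.960 × 2.57% = 0.12 − 5.0372 = -4.9172%
VaR = −(-4.9172%) × $515,000 = 4.9172% × $515,000 = $25,324

$25,324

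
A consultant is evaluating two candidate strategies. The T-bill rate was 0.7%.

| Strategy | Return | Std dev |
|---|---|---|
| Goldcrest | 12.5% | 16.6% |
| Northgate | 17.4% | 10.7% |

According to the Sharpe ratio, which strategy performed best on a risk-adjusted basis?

Goldcrest: Sharpe ratio = (12.5% − 0.7%) / 16.6% = 0.711
Northgate: Sharpe ratio = (17.4% − 0.7%) / 10.7% = 1.561
Highest: Northgate (1.561).

Northgate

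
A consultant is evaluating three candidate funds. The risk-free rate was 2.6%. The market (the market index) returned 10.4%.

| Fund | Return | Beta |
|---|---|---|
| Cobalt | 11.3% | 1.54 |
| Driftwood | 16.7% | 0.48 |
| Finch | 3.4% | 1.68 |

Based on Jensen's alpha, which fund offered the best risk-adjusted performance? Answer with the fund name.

Driftwood

Cobalt: α = 11.3% − [2.6% + 1.54 × (10.4% − 2.6%)] = -3.312
Driftwood: α = 16.7% − [2.6% + 0.48 × (10.4% − 2.6%)] = 10.356
Finch: α = 3.4% − [2.6% + 1.68 × (10.4% − 2.6%)] = -12.304
Highest: Driftwood (10.356).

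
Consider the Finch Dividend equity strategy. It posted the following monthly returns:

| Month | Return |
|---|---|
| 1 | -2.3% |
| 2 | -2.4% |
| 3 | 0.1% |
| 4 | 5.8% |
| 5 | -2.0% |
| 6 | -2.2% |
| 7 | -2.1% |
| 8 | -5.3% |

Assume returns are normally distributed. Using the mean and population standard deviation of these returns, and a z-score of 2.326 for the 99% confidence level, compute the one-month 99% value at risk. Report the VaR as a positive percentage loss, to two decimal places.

r̄ = (-2.3 − 2.4 + 0.1 + 5.8 − 2 − 2.2 − 2.1 − 5.3) / 8 = -10.40 / 8 = -1.3000%
Population std dev = √[72.5200 / 8] = 3.0108%
VaR = −(r̄ − z·σ) = −(-1.3000 − 2.326 × 3.0108) = −(-8.3031) = 8.3031%

8.30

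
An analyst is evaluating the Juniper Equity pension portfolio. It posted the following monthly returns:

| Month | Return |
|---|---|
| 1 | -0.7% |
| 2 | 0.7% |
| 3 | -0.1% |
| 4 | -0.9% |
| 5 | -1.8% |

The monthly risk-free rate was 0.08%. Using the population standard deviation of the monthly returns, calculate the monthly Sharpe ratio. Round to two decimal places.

-0.77

r̄ = (-0.7 + 0.7 − 0.1 − 0.9 − 1.8) / 5 = -2.80 / 5 = -0.5600%
Σ(r − r̄)² = 3.4720; population σ = √(3.4720/5) = 0.8333%
Sharpe = (r̄ − rf) / σ = (-0.5600 − 0.08) / 0.8333 = -0.6400 / 0.8333 = -0.7680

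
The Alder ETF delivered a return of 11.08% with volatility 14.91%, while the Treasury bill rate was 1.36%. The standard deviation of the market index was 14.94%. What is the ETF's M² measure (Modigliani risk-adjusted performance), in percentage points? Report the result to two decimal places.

Sharpe = (Rp − Rf) / σp = (11.08% − 1.36%) / 14.91% = 0.6519
M² = Rf + Sharpe × σm = 1.36% + 0.6519 × 14.94% = 11.0994%

11.10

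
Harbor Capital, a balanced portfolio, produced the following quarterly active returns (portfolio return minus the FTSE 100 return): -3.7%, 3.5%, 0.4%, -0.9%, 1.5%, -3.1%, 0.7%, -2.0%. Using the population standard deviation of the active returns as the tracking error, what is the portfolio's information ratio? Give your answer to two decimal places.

-0.20

μ = (-3.7 + 3.5 + 0.4 − 0.9 + 1.5 − 3.1 + 0.7 − 2) / 8 = -0.4500%
Σ(r − μ)² = 41.6400; population σ = √(41.6400/8) = 2.2814%
IR = μ / tracking error = -0.4500 / 2.2814 = -0.1972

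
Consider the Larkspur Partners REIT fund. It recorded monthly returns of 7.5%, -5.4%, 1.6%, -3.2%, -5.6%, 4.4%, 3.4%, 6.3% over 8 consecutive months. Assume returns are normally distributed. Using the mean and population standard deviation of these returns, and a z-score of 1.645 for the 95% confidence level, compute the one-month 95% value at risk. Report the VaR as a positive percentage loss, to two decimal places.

6.89

r̄ = (7.5 − 5.4 + 1.6 − 3.2 − 5.6 + 4.4 + 3.4 + 6.3) / 8 = 1.1250%
Σ(r − r̄)² = (7.5 − 1.1250)² + (-5.4 − 1.1250)² + (1.6 − 1.1250)² + … = 190.0550
population σ = √(190.0550 / 8) = √23.7569 = 4.8741%
VaR = −(r̄ − z·σ) = −(1.1250 − 1.645 × 4.8741) = −(-6.8929) = 6.8929%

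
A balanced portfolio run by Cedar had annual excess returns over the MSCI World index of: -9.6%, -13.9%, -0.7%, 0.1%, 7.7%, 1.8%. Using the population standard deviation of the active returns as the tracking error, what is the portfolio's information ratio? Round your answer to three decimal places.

-0.337

Mean return r̄ = -14.60 / 6 = -2.4333%
Population std dev = √[312.8733 / 6] = 7.2212%
IR = r̄ / tracking error = -2.4333 / 7.2212 = -0.3370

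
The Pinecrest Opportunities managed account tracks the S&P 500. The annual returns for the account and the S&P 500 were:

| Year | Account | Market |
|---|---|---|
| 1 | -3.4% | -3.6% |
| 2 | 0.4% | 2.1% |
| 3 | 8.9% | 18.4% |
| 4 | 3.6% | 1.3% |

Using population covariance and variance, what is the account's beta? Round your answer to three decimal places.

r̄p = 2.3750%,  r̄m = 4.5500%
Cov = Σ(rp − r̄p)(rm − r̄m) / 4 = 34.5738
Var(rm) = Σ(rm − r̄m)² / 4 = 68.7025
β = Cov / Var = 34.5738 / 68.7025 = 0.5032

0.503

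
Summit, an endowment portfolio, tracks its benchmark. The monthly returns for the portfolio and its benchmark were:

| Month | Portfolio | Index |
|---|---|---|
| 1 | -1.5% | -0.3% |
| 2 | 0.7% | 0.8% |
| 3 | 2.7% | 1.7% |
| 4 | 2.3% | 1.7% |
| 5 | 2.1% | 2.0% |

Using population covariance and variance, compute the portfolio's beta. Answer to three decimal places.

r̄p = 1.2600%,  r̄m = 1.1800%
Cov = Σ(rp − r̄p)(rm − r̄m) / 5 = 1.2552
Var(rm) = Σ(rm − r̄m)² / 5 = 0.7096
β = Cov / Var = 1.2552 / 0.7096 = 1.7689

1.769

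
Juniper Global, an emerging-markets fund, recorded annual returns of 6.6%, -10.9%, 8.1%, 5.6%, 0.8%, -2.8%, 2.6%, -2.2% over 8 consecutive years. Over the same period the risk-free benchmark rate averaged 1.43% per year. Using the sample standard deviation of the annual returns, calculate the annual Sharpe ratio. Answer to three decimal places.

Mean return r̄ = 7.80 / 8 = 0.9750%
Sample std dev = √[271.8150 / 7] = 6.2314%
Sharpe = (r̄ − rf) / σ = (0.9750 − 1.43) / 6.2314 = -0.4550 / 6.2314 = -0.0730

-0.073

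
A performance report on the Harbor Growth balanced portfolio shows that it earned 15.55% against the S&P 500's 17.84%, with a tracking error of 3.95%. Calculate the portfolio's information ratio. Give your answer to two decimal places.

-0.58

IR = (Rp − Rb) / TE = (15.55% − 17.84%) / 3.95% = -2.29% / 3.95% = -0.5797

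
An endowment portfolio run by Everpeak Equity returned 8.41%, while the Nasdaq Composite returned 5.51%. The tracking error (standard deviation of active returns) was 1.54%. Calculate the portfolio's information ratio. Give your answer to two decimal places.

1.88

IR = (Rp − Rb) / TE = (8.41% − 5.51%) / 1.54% = 2.90% / 1.54% = 1.8831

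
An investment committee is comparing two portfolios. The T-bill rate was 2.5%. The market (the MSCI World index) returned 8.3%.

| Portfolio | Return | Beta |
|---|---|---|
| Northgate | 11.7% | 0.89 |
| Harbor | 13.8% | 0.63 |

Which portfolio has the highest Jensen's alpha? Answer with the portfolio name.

Harbor

Northgate: α = 11.7% − [2.5% + 0.89 × (8.3% − 2.5%)] = 4.038
Harbor: α = 13.8% − [2.5% + 0.63 × (8.3% − 2.5%)] = 7.646
Highest: Harbor (7.646).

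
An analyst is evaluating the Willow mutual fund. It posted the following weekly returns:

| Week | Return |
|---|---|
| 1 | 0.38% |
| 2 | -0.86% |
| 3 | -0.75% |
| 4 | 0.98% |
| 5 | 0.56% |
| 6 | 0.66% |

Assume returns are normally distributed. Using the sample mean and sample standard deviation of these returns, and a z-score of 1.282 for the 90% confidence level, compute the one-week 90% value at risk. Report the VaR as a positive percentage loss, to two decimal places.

Mean return μ = 0.970 / 6 = 0.1617%
Σ(r − μ)² = 2.9993; sample σ = √(2.9993/5) = 0.7745%
VaR = −(μ − z·σ) = −(0.1617 − 1.282 × 0.7745) = −(-0.8312) = 0.8312%

0.83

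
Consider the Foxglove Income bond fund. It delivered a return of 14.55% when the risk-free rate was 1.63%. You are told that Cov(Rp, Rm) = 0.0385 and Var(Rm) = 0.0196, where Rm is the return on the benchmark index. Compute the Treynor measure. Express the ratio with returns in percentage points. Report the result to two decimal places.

β = Cov / Var = 0.0385 / 0.0196 = 1.9643
Treynor = (Rp − Rf) / β = (14.55% − 1.63%) / 1.9643 = 12.92 / 1.9643 = 6.5774

6.58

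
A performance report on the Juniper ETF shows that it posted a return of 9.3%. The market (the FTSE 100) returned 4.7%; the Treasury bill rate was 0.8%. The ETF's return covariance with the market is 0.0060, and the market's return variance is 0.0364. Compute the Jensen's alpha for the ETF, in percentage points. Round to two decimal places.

7.86

β = Cov / Var = 0.0060 / 0.0364 = 0.1648
E[R] = Rf + β(Rm − Rf) = 0.8% + 0.1648 × (4.7% − 0.8%) = 1.4427%
α = Rp − E[R] = 9.3% − 1.4427% = 7.8573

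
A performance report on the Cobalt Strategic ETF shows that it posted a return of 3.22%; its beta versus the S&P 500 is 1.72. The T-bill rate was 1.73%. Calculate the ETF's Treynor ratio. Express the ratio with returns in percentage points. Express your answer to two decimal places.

Treynor = (Rp − Rf) / β = (3.22% − 1.73%) / 1.72 = 1.49 / 1.72 = 0.8663

0.87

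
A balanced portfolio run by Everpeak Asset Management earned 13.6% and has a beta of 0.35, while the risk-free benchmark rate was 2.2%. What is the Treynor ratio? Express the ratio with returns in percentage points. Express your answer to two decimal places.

32.57

Treynor = (Rp − Rf) / β = (13.6% − 2.2%) / 0.35 = 11.40 / 0.35 = 32.5714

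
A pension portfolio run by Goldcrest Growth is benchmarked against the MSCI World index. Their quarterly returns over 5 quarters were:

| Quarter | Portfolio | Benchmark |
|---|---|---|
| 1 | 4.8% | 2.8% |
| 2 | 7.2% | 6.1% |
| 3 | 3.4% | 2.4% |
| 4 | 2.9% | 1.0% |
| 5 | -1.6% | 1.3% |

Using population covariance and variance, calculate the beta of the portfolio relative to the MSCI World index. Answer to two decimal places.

r̄p = 3.3400%,  r̄m = 2.7200%
Cov = Σ(rp − r̄p)(rm − r̄m) / 5 = 4.1832
Var(rm) = Σ(rm − r̄m)² / 5 = 3.3016
β = Cov / Var = 4.1832 / 3.3016 = 1.2670

1.27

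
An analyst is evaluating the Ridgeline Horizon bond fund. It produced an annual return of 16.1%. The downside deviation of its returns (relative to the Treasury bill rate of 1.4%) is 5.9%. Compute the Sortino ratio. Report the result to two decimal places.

Sortino = (Rp − Rf) / σd = (16.1% − 1.4%) / 5.9% = 14.70% / 5.9% = 2.4915

2.49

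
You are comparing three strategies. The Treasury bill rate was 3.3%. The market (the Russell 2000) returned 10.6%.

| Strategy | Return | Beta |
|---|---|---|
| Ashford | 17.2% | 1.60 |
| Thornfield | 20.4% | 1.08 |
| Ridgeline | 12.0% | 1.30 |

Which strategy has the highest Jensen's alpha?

Thornfield

Ashford: α = 17.2% − [3.3% + 1.60 × (10.6% − 3.3%)] = 2.220
Thornfield: α = 20.4% − [3.3% + 1.08 × (10.6% − 3.3%)] = 9.216
Ridgeline: α = 12.0% − [3.3% + 1.30 × (10.6% − 3.3%)] = -0.790
Highest: Thornfield (9.216).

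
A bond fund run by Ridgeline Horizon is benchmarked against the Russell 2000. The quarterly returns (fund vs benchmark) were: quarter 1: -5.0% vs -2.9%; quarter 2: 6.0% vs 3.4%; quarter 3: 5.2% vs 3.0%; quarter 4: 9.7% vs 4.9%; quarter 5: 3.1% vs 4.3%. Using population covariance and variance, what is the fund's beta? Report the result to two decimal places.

r̄p = 3.8000%,  r̄m = 2.5400%
Cov = Σ(rp − r̄p)(rm − r̄m) / 5 = 12.6200
Var(rm) = Σ(rm − r̄m)² / 5 = 7.8424
β = Cov / Var = 12.6200 / 7.8424 = 1.6092

1.61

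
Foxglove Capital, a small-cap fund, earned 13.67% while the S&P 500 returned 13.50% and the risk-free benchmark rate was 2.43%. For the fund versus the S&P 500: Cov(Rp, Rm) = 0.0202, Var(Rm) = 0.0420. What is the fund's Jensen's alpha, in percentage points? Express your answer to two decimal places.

β = Cov / Var = 0.0202 / 0.0420 = 0.4810
E[R] = Rf + β(Rm − Rf) = 2.43% + 0.4810 × (13.50% − 2.43%) = 7.7547%
α = Rp − E[R] = 13.67% − 7.7547% = 5.9153

5.92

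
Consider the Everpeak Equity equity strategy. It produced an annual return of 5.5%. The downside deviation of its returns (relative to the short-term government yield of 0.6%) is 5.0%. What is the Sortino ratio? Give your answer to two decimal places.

Sortino = (Rp − Rf) / σd = (5.5% − 0.6%) / 5.0% = 4.90% / 5.0% = 0.9800

0.98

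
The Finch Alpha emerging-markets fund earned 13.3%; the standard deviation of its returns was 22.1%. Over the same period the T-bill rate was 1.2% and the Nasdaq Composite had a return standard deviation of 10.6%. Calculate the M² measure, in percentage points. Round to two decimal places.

7.00

Sharpe = (Rp − Rf) / σp = (13.3% − 1.2%) / 22.1% = 0.5475
M² = Rf + Sharpe × σm = 1.2% + 0.5475 × 10.6% = 7.0035%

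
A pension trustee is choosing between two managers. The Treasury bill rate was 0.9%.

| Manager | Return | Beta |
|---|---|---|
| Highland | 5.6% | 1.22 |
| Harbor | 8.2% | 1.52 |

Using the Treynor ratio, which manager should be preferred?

Harbor

Highland: Treynor = (5.6% − 0.9%) / 1.22 = 3.852
Harbor: Treynor = (8.2% − 0.9%) / 1.52 = 4.803
Highest: Harbor (4.803).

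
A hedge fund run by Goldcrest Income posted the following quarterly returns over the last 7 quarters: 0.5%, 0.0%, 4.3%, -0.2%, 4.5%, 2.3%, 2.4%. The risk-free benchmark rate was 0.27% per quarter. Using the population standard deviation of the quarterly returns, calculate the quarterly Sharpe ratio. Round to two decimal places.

0.94

r̄ = (0.5 + 0 + 4.3 − 0.2 + 4.5 + 2.3 + 2.4) / 7 = 1.9714%
Σ(r − r̄)² = (0.5 − 1.9714)² + (0 − 1.9714)² + (4.3 − 1.9714)² + … = 22.8743
population σ = √(22.8743 / 7) = √3.2678 = 1.8077%
Sharpe = (r̄ − rf) / σ = (1.9714 − 0.27) / 1.8077 = 1.7014 / 1.8077 = 0.9412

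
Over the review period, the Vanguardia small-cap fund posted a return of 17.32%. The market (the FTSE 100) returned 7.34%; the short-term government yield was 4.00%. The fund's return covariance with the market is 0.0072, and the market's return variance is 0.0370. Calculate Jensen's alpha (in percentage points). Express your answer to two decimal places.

12.67

β = Cov / Var = 0.0072 / 0.0370 = 0.1946
E[R] = Rf + β(Rm − Rf) = 4.00% + 0.1946 × (7.34% − 4.00%) = 4.6500%
α = Rp − E[R] = 17.32% − 4.6500% = 12.6700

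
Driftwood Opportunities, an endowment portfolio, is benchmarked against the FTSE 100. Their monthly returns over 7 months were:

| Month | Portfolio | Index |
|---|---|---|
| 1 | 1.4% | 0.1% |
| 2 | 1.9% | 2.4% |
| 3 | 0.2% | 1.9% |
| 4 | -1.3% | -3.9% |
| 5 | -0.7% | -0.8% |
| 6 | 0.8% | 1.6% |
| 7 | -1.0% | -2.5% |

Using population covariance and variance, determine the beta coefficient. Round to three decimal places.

r̄p = 0.1857%,  r̄m = -0.1714%
Cov = Σ(rp − r̄p)(rm − r̄m) / 7 = 2.1018
Var(rm) = Σ(rm − r̄m)² / 7 = 4.8335
β = Cov / Var = 2.1018 / 4.8335 = 0.4348

0.435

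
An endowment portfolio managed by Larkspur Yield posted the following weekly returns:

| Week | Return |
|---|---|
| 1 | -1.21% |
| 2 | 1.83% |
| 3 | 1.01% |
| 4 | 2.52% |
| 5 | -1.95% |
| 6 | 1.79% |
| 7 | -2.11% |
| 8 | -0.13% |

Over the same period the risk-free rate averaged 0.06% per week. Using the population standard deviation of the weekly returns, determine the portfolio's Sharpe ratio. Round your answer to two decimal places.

0.09

r̄ = (-1.21 + 1.83 + 1.01 + 2.52 − 1.95 + 1.79 − 2.11 − 0.13) / 8 = 0.2188%
Population std dev = √[23.2763 / 8] = 1.7057%
Sharpe = (r̄ − rf) / σ = (0.2188 − 0.06) / 1.7057 = 0.1588 / 1.7057 = 0.0931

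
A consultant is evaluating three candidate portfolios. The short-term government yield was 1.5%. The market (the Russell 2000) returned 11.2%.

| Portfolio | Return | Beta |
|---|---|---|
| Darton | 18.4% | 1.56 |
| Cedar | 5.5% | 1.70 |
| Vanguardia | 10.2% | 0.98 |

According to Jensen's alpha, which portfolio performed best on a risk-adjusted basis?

Darton

Darton: α = 18.4% − [1.5% + 1.56 × (11.2% − 1.5%)] = 1.768
Cedar: α = 5.5% − [1.5% + 1.70 × (11.2% − 1.5%)] = -12.490
Vanguardia: α = 10.2% − [1.5% + 0.98 × (11.2% − 1.5%)] = -0.806
Highest: Darton (1.768).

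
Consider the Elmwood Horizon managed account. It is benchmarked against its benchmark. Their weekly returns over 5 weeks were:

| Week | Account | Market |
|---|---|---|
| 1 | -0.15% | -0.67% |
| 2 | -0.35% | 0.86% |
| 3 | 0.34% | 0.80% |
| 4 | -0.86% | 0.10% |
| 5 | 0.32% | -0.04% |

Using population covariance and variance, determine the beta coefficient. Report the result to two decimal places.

0.07

r̄p = -0.1400%,  r̄m = 0.2100%
Cov = Σ(rp − r̄p)(rm − r̄m) / 5 = 0.0239
Var(rm) = Σ(rm − r̄m)² / 5 = 0.3239
β = Cov / Var = 0.0239 / 0.3239 = 0.0738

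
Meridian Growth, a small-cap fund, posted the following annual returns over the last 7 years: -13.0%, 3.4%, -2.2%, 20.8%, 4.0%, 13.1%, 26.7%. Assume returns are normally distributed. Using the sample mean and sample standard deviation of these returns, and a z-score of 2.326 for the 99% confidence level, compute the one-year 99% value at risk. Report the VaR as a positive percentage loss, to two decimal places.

24.24

μ = (-13 + 3.4 − 2.2 + 20.8 + 4 + 13.1 + 26.7) / 7 = 52.80 / 7 = 7.5429%
Sample σ = √[Σ(r − μ)² / 6] = √[1120.2771 / 6] = √186.7129 = 13.6643%
VaR = −(μ − z·σ) = −(7.5429 − 2.326 × 13.6643) = −(-24.2403) = 24.2403%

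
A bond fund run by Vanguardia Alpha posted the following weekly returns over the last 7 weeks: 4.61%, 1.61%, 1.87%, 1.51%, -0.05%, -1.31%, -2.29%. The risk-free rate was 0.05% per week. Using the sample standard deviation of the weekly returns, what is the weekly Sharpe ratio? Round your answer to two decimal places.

0.35

r̄ = (4.61 + 1.61 + 1.87 + 1.51 − 0.05 − 1.31 − 2.29) / 7 = 5.950 / 7 = 0.8500%
Σ(r − r̄)² = 31.5264; sample σ = √(31.5264/6) = 2.2922%
Sharpe = (r̄ − rf) / σ = (0.8500 − 0.05) / 2.2922 = 0.8000 / 2.2922 = 0.3490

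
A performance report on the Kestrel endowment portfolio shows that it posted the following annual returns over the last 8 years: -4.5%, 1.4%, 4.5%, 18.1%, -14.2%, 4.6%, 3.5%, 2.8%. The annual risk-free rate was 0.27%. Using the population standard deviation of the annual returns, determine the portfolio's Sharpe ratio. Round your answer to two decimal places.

0.21

r̄ = (-4.5 + 1.4 + 4.5 + 18.1 − 14.2 + 4.6 + 3.5 + 2.8) / 8 = 16.20 / 8 = 2.0250%
Population std dev = √[580.1550 / 8] = 8.5158%
Sharpe = (r̄ − rf) / σ = (2.0250 − 0.27) / 8.5158 = 1.7550 / 8.5158 = 0.2061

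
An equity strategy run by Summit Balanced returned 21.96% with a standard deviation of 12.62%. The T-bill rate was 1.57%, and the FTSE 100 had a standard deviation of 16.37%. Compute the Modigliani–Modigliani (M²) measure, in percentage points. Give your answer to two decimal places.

28.02

Sharpe = (Rp − Rf) / σp = (21.96% − 1.57%) / 12.62% = 1.6157
M² = Rf + Sharpe × σm = 1.57% + 1.6157 × 16.37% = 28.0190%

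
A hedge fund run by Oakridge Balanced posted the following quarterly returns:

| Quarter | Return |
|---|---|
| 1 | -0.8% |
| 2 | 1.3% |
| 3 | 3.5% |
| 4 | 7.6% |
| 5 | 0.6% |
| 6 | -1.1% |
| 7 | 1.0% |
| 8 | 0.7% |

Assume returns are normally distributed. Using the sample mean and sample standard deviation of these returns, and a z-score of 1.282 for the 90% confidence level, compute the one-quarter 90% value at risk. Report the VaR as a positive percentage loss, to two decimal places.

Mean return r̄ = 12.80 / 8 = 1.6000%
Sample std dev = √[54.9200 / 7] = 2.8010%
VaR = −(r̄ − z·σ) = −(1.6000 − 1.282 × 2.8010) = −(-1.9909) = 1.9909%

1.99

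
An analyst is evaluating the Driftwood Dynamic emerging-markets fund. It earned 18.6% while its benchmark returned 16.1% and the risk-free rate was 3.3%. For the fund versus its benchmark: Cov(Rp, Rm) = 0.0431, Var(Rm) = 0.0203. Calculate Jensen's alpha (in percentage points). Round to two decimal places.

-11.88

β = Cov / Var = 0.0431 / 0.0203 = 2.1232
E[R] = Rf + β(Rm − Rf) = 3.3% + 2.1232 × (16.1% − 3.3%) = 30.4770%
α = Rp − E[R] = 18.6% − 30.4770% = -11.8770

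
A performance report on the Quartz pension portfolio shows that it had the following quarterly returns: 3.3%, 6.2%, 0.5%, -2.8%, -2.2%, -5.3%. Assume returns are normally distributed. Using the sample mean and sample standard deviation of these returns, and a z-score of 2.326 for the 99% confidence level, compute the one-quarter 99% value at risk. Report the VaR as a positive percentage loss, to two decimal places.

9.94

μ = (3.3 + 6.2 + 0.5 − 2.8 − 2.2 − 5.3) / 6 = -0.30 / 6 = -0.0500%
Σ(r − μ)² = (3.3 − (-0.0500))² + (6.2 − (-0.0500))² + … = 90.3350
σ = √[90.3350 / 5] = 4.2505%
VaR = −(μ − z·σ) = −(-0.0500 − 2.326 × 4.2505) = −(-9.9367) = 9.9367%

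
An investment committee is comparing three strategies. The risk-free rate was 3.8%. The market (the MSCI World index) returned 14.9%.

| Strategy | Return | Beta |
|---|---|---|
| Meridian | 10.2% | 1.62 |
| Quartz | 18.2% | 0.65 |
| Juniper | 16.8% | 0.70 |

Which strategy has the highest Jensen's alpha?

Meridian: α = 10.2% − [3.8% + 1.62 × (14.9% − 3.8%)] = -11.582
Quartz: α = 18.2% − [3.8% + 0.65 × (14.9% − 3.8%)] = 7.185
Juniper: α = 16.8% − [3.8% + 0.70 × (14.9% − 3.8%)] = 5.230
Highest: Quartz (7.185).

Quartz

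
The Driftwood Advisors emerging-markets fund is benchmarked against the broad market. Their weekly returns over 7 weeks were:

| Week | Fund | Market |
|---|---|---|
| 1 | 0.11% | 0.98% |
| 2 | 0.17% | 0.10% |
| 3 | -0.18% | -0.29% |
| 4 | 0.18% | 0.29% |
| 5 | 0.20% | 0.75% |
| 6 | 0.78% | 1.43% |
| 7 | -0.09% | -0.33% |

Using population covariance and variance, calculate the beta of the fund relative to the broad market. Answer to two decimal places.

r̄p = 0.1671%,  r̄m = 0.4186%
Cov = Σ(rp − r̄p)(rm − r̄m) / 7 = 0.1478
Var(rm) = Σ(rm − r̄m)² / 7 = 0.3755
β = Cov / Var = 0.1478 / 0.3755 = 0.3936

0.39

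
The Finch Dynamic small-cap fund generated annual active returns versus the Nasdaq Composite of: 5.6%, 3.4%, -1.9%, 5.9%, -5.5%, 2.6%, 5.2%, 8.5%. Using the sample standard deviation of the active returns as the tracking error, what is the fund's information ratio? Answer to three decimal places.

0.650

μ = (5.6 + 3.4 − 1.9 + 5.9 − 5.5 + 2.6 + 5.2 + 8.5) / 8 = 2.9750%
Sample σ = √[Σ(r − μ)² / 7] = √[146.8350 / 7] = √20.9764 = 4.5800%
IR = μ / tracking error = 2.9750 / 4.5800 = 0.6496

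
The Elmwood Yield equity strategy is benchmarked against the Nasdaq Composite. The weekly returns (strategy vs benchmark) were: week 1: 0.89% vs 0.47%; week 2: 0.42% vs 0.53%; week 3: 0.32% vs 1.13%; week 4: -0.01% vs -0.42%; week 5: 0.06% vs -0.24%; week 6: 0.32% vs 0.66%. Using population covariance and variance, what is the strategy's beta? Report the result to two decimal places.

r̄p = 0.3333%,  r̄m = 0.3550%
Cov = Σ(rp − r̄p)(rm − r̄m) / 6 = 0.0823
Var(rm) = Σ(rm − r̄m)² / 6 = 0.2820
β = Cov / Var = 0.0823 / 0.2820 = 0.2918

0.29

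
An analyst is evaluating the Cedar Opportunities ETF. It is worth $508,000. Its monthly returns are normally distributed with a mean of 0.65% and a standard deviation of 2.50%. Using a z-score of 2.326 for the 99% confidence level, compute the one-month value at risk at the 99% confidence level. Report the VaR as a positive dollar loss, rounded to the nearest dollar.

Return at the 99% tail: μ − z·σ = 0.65% − 2.326 × 2.50% = 0.65 − 5.8150 = -5.1650%
VaR = −(-5.1650%) × $508,000 = 5.1650% × $508,000 = $26,238

$26,238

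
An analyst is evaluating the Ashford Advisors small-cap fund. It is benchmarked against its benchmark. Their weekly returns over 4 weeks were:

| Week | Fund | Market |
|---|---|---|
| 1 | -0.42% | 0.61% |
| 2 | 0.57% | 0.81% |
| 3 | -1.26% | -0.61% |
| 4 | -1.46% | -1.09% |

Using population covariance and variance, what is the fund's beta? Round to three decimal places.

0.929

r̄p = -0.6425%,  r̄m = -0.0700%
Cov = Σ(rp − r̄p)(rm − r̄m) / 4 = 0.5964
Var(rm) = Σ(rm − r̄m)² / 4 = 0.6422
β = Cov / Var = 0.5964 / 0.6422 = 0.9287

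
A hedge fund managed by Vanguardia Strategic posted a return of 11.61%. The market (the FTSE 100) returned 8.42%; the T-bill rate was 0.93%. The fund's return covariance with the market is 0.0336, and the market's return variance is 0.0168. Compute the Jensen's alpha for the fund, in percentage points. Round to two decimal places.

-4.30

β = Cov / Var = 0.0336 / 0.0168 = 2.0000
E[R] = Rf + β(Rm − Rf) = 0.93% + 2.0000 × (8.42% − 0.93%) = 15.9100%
α = Rp − E[R] = 11.61% − 15.9100% = -4.3000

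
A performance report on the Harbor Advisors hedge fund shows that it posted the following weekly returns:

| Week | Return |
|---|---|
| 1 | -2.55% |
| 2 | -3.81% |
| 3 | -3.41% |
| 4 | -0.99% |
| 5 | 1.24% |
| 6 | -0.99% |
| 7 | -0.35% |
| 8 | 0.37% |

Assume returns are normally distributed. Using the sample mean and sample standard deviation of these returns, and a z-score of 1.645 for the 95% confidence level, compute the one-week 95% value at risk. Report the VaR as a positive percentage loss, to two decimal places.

Mean return r̄ = -10.490 / 8 = -1.3113%
Σ(r − r̄)² = (-2.55 − (-1.3113))² + (-3.81 − (-1.3113))² + (-3.41 − (-1.3113))² + … = 22.6489
σ = √[22.6489 / 7] = 1.7988%
VaR = −(r̄ − z·σ) = −(-1.3113 − 1.645 × 1.7988) = −(-4.2703) = 4.2703%

4.27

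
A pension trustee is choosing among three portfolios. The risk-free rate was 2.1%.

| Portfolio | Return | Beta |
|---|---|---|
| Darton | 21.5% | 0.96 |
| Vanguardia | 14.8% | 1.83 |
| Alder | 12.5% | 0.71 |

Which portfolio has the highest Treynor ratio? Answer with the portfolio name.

Darton

Darton: Treynor = (21.5% − 2.1%) / 0.96 = 20.208
Vanguardia: Treynor = (14.8% − 2.1%) / 1.83 = 6.940
Alder: Treynor = (12.5% − 2.1%) / 0.71 = 14.648
Highest: Darton (20.208).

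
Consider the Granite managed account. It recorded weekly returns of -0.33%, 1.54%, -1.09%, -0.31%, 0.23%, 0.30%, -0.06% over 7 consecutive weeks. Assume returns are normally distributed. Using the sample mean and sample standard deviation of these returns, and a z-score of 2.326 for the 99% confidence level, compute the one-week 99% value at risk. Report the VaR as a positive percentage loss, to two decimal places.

1.84

Mean return r̄ = 0.280 / 7 = 0.0400%
Σ(r − r̄)² = (-0.33 − 0.0400)² + (1.54 − 0.0400)² + (-1.09 − 0.0400)² + … = 3.9000
sample σ = √(3.9000 / 6) = √0.6500 = 0.8062%
VaR = −(r̄ − z·σ) = −(0.0400 − 2.326 × 0.8062) = −(-1.8352) = 1.8352%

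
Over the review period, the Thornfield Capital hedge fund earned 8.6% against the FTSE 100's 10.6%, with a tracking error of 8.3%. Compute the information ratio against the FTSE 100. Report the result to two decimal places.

-0.24

IR = (Rp − Rb) / TE = (8.6% − 10.6%) / 8.3% = -2.00% / 8.3% = -0.2410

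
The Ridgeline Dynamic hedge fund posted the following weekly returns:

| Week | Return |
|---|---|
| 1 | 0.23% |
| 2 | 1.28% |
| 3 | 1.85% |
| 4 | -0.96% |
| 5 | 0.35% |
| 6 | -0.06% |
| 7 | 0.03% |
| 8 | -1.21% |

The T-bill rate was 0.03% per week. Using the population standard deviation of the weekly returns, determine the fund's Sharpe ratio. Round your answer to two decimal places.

0.17

r̄ = (0.23 + 1.28 + 1.85 − 0.96 + 0.35 − 0.06 + 0.03 − 1.21) / 8 = 1.510 / 8 = 0.1888%
Population std dev = √[7.3415 / 8] = 0.9580%
Sharpe = (r̄ − rf) / σ = (0.1888 − 0.03) / 0.9580 = 0.1588 / 0.9580 = 0.1658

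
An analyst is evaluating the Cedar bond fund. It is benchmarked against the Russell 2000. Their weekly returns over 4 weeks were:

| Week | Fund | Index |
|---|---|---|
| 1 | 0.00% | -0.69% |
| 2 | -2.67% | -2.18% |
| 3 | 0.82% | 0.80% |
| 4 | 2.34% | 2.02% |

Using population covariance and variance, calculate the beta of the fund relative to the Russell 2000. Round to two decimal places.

r̄p = 0.1225%,  r̄m = -0.0125%
Cov = Σ(rp − r̄p)(rm − r̄m) / 4 = 2.8024
Var(rm) = Σ(rm − r̄m)² / 4 = 2.4871
β = Cov / Var = 2.8024 / 2.4871 = 1.1268

1.13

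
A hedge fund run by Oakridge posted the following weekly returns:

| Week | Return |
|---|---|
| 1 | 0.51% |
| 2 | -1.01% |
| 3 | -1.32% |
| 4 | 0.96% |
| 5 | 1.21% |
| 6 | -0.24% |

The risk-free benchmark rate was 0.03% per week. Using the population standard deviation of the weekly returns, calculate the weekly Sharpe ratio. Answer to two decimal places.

-0.01

Mean return r̄ = 0.110 / 6 = 0.0183%
Σ(r − r̄)² = (0.51 − 0.0183)² + (-1.01 − 0.0183)² + … = 5.4639
σ = √[5.4639 / 6] = 0.9543%
Sharpe = (r̄ − rf) / σ = (0.0183 − 0.03) / 0.9543 = -0.0117 / 0.9543 = -0.0123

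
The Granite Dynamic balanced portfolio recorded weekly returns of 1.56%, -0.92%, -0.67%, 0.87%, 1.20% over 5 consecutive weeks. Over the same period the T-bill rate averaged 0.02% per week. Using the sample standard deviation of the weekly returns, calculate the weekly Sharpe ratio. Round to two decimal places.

0.34

μ = (1.56 − 0.92 − 0.67 + 0.87 + 1.2) / 5 = 0.4080%
Σ(r − μ)² = 5.0935; sample σ = √(5.0935/4) = 1.1284%
Sharpe = (μ − rf) / σ = (0.4080 − 0.02) / 1.1284 = 0.3880 / 1.1284 = 0.3438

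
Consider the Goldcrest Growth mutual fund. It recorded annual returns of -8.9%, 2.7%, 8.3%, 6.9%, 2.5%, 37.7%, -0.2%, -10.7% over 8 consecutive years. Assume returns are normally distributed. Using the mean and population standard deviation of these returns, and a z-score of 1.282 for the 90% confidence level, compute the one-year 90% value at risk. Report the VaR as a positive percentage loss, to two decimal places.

13.12

Mean return r̄ = 38.30 / 8 = 4.7875%
Population σ = √[Σ(r − r̄)² / 8] = √[1561.7088 / 8] = √195.2136 = 13.9719%
VaR = −(r̄ − z·σ) = −(4.7875 − 1.282 × 13.9719) = −(-13.1245) = 13.1245%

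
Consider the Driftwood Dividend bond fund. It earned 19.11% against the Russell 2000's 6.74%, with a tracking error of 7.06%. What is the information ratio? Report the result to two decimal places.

1.75

IR = (Rp − Rb) / TE = (19.11% − 6.74%) / 7.06% = 12.37% / 7.06% = 1.7521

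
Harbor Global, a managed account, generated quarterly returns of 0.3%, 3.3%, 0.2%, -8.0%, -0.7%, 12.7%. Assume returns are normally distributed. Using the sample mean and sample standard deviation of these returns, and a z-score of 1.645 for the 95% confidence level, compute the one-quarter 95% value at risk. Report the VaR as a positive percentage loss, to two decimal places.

μ = (0.3 + 3.3 + 0.2 − 8 − 0.7 + 12.7) / 6 = 7.80 / 6 = 1.3000%
Sample std dev = √[226.6600 / 5] = 6.7329%
VaR = −(μ − z·σ) = −(1.3000 − 1.645 × 6.7329) = −(-9.7756) = 9.7756%

9.78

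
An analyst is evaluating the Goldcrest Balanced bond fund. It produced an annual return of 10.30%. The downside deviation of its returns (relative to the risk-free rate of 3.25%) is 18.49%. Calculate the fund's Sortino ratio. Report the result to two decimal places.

Sortino = (Rp − Rf) / σd = (10.30% − 3.25%) / 18.49% = 7.05% / 18.49% = 0.3813

0.38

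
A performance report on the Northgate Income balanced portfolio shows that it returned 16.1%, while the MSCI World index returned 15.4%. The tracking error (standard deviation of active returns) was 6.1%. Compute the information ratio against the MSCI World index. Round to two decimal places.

0.11

IR = (Rp − Rb) / TE = (16.1% − 15.4%) / 6.1% = 0.70% / 6.1% = 0.1148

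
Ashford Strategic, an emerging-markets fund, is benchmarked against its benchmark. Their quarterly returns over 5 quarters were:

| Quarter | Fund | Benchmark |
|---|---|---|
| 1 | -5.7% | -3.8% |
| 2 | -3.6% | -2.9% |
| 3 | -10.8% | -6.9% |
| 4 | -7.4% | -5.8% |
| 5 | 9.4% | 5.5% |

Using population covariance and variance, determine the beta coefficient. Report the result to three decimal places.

r̄p = -3.6200%,  r̄m = -2.7800%
Cov = Σ(rp − r̄p)(rm − r̄m) / 5 = 30.1844
Var(rm) = Σ(rm − r̄m)² / 5 = 19.1416
β = Cov / Var = 30.1844 / 19.1416 = 1.5769

1.577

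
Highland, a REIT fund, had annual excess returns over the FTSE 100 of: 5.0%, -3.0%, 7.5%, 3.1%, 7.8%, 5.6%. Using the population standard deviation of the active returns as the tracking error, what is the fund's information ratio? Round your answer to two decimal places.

1.19

Mean return r̄ = 26.00 / 6 = 4.3333%
Σ(r − r̄)² = (5 − 4.3333)² + (-3 − 4.3333)² + … = 79.3933
population σ = √(79.3933 / 6) = √13.2322 = 3.6376%
IR = r̄ / tracking error = 4.3333 / 3.6376 = 1.1913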